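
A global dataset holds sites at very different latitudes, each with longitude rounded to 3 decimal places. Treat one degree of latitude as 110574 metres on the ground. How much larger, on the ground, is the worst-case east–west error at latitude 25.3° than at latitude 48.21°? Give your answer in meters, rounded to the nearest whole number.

13 meters

Rounding to 3 decimal places leaves the longitude within ±0.0005° of the true value.
Error at 25.3° = 0.0005° × 110574 × cos 25.3° ≈ 55.287 × 0.9041 = 49.984 m.
At 48.21°: 0.0005° × 110574 × cos 48.21° = 0.0005 × 110574 × 0.6664 ≈ 36.843 m.
So the lower-latitude error exceeds the higher by 49.984 − 36.843 = 13.141 m.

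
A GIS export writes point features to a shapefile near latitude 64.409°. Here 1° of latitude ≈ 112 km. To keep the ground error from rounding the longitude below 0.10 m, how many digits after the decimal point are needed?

6 decimal places

At 64.409° one degree of longitude covers 112000 × cos 64.409° ≈ 112000 × 0.4319 ≈ 48377.7 m.
Rounding to N decimal places gives at most 0.5 × 10⁻ᴺ degrees of error, i.e. 0.5 × 10⁻ᴺ × 48377.7 m.
Setting 24188.9 × 10⁻ᴺ ≤ 0.10 gives 10ᴺ ≥ 2.419e+05, i.e. N ≥ 5.38.
At 5 places the error can reach 0.242 m, but 6 places keeps it to 0.0242 m.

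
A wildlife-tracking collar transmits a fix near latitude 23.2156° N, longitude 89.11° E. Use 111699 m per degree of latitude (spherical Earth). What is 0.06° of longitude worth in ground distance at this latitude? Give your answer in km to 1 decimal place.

At 23.2156° a degree of longitude is 111699 × cos 23.2156° ≈ 102655 m, so 0.06° corresponds to 6159.27 m.
That is 6159.27 m = 6.1593 km.

6.2 km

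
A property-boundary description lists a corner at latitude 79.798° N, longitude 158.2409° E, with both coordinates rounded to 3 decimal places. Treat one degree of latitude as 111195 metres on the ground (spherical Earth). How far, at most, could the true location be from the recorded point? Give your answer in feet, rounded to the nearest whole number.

Rounding to 3 decimal places leaves each coordinate within ±0.0005° of the true value.
North–south component: 0.0005° × 111195 = 55.5975 m.
E–W at 79.798°: 0.0005° × 111195 × cos 79.798° = 0.0005 × 111195 × 0.1771 ≈ 9.84738 m.
Worst case both components are at the extreme and orthogonal: √(55.5975² + 9.84738²) ≈ 56.4628 m.
Converting: 56.4628 m × 3.2808 ft/m ≈ 185.25 ft.

185 feet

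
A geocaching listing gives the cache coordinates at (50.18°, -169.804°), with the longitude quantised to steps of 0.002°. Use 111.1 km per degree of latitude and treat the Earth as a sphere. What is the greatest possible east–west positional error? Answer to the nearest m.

71 m

With a 0.002° grid the true value lies within half a step, ±0.002°/2 = ±0.001°, of the stored one.
At latitude 50.18° a degree of longitude spans 111100 m × cos 50.18° = 111100 × 0.6404 ≈ 71146 m.
Maximum E–W displacement: 0.001 × 71146 = 71.146 m.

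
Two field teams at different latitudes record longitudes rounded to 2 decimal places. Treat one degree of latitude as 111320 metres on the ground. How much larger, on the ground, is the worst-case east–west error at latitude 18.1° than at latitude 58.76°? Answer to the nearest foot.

789 feet

Rounding to 2 decimal places leaves the longitude within ±0.005° of the true value.
Error at 18.1° = 0.005° × 111320 × cos 18.1° ≈ 556.6 × 0.9505 = 529.06 m.
Error at 58.76° = 0.005° × 111320 × cos 58.76° ≈ 556.6 × 0.5186 = 288.67 m.
So the lower-latitude error exceeds the higher by 529.06 − 288.67 = 240.39 m.
In feet: 240.391 m ÷ 0.3048 ≈ 788.68 ft.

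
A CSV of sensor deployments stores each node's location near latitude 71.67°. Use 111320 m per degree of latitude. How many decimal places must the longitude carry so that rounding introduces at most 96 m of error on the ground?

At 71.67° one degree of longitude covers 111320 × cos 71.67° ≈ 111320 × 0.3145 ≈ 35009 m.
With N decimal places the half-ulp bound is 0.5·10⁻ᴺ°, or 0.5·10⁻ᴺ × 35009 m on the ground.
Need 0.5 × 35009 × 10⁻ᴺ ≤ 96 → 10⁻ᴺ ≤ 5.484e-03, so N ≥ 2.26.
At 2 places the error can reach 175 m, but 3 places keeps it to 17.5 m.

3 decimal places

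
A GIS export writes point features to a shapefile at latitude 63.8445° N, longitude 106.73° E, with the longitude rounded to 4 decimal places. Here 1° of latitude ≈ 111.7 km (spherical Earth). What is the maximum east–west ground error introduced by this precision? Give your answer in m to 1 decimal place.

2.5 m

Rounding to 4 decimal places leaves the longitude within ±5e-05° of the true value.
One degree of longitude at 63.8445° is 111700 × cos 63.8445° ≈ 111700 × 0.4408 = 49238.3 m.
Maximum E–W displacement: 5e-05 × 49238.3 = 2.46192 m.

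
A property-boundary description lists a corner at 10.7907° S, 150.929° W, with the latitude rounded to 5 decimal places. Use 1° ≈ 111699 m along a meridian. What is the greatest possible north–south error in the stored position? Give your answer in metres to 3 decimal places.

Rounding to 5 decimal places leaves the latitude within ±5e-06° of the true value.
So the N–S error is at most 5e-06 × 111699 = 0.558495 m.

0.558 metres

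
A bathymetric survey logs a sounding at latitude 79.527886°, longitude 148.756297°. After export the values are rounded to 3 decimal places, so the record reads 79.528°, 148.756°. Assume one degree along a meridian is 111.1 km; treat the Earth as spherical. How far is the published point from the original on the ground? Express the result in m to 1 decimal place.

14.0 m

Δlat = 79.527886 − 79.528 = -0.000114°; Δlon = 148.756297 − 148.756 = +0.000297°.
North–south shift: -0.000114 × 111100 = -12.6654 m.
East–west at this latitude: 0.000297° × 111100 × cos 79.528° ≈ 0.000297 × 20193 = 5.99732 m.
Combined displacement = (12.6654² + 5.99732²)^½ ≈ 14.0136 m.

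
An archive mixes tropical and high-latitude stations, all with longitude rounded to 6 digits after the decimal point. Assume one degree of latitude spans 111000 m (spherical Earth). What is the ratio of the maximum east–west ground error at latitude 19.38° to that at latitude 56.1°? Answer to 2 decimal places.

1.69

Rounding to 6 decimal places leaves the longitude within ±5e-07° of the true value.
Error at 19.38° = 5e-07° × 111000 × cos 19.38° ≈ 0.0555 × 0.9433 = 0.052355 m.
Error at 56.1° = 5e-07° × 111000 × cos 56.1° ≈ 0.0555 × 0.5577 = 0.030955 m.
The ratio reduces to cos 19.38° / cos 56.1° = 0.9433/0.5577 ≈ 1.6913.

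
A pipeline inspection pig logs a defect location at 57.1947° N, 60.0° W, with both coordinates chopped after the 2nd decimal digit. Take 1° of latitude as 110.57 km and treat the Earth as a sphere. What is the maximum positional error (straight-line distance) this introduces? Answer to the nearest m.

Truncating at 2 decimal places can drop up to a full unit in the last place, so each coordinate may be off by as much as 0.01°.
Latitude error → 0.01 × 110570 = 1105.7 m along the meridian.
Longitude error → 0.01 × 110570 × cos 57.1947° = 0.01 × 110570 × 0.5418 ≈ 599.053 m.
Combining orthogonally: (1105.7² + 599.053²)^½ ≈ 1257.55 m.

1258 m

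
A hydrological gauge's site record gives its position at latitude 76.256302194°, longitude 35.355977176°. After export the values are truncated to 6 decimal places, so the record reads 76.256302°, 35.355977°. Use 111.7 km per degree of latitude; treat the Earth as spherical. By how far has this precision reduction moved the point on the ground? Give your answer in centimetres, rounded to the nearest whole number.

Δlat = 76.256302194 − 76.256302 = +0.000000194°; Δlon = 35.355977176 − 35.355977 = +0.000000176°.
North–south shift: 0.000000194 × 111700 = 0.0216698 m.
East–west at this latitude: 0.000000176° × 111700 × cos 76.2563° ≈ 0.000000176 × 26537.6 = 0.00467061 m.
Hypotenuse of the two orthogonal shifts: √(0.0216698² + 0.00467061²) = 0.0221674 m.
That is 0.0221674 m = 2.2167 cm.

2 centimetres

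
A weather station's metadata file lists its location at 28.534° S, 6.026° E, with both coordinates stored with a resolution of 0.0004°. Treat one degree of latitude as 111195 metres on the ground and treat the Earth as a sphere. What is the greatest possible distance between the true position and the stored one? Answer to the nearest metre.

30 metres

With a 0.0004° grid the true value lies within half a step, ±0.0004°/2 = ±0.0002°, of the stored one.
Latitude error → 0.0002 × 111195 = 22.239 m along the meridian.
Longitude error → 0.0002 × 111195 × cos 28.534° = 0.0002 × 111195 × 0.8785 ≈ 19.5377 m.
The two errors are perpendicular, so the maximum displacement is √(22.239² + 19.5377²) ≈ 29.6023 m.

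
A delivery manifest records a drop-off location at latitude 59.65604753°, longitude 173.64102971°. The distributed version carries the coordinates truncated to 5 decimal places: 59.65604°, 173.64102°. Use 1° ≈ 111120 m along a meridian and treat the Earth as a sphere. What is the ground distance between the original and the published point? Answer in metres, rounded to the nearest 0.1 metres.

1.0 metres

Δlat = 59.65604753 − 59.65604 = +0.00000753°; Δlon = 173.64102971 − 173.64102 = +0.00000971°.
North–south shift: 0.00000753 × 111120 = 0.836734 m.
East–west at this latitude: 0.00000971° × 111120 × cos 59.656° ≈ 0.00000971 × 56136.7 = 0.545087 m.
Combined displacement = (0.836734² + 0.545087²)^½ ≈ 0.998621 m.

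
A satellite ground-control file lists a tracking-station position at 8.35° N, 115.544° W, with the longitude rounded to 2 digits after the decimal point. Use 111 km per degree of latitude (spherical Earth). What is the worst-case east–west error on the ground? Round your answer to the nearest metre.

Rounding to 2 decimal places leaves the longitude within ±0.005° of the true value.
One degree of longitude at 8.35° is 111000 × cos 8.35° ≈ 111000 × 0.9894 = 109823 m.
Maximum E–W displacement: 0.005 × 109823 = 549.117 m.

549 metres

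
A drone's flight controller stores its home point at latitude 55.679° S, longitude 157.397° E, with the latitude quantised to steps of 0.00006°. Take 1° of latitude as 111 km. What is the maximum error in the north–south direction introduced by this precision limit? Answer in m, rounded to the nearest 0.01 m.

3.33 m

With a 0.00006° grid the true value lies within half a step, ±0.00006°/2 = ±3e-05°, of the stored one.
So the N–S error is at most 3e-05 × 111000 = 3.33 m.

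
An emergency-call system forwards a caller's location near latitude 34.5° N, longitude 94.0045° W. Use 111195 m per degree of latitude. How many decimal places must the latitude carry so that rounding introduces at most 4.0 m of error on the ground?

5 decimal places

One degree of latitude covers 111195 m.
N decimal places → at most half a unit in the last place, 0.5 × 10⁻ᴺ° = 111195/2 × 10⁻ᴺ m.
Setting 55597.5 × 10⁻ᴺ ≤ 4.0 gives 10ᴺ ≥ 1.39e+04, i.e. N ≥ 4.14.
At 4 places the error can reach 5.56 m, but 5 places keeps it to 0.556 m.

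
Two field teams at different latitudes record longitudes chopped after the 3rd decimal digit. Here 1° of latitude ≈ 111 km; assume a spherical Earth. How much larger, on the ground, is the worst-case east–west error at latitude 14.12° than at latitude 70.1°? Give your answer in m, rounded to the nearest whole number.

Truncating at 3 decimal places can drop up to a full unit in the last place, so the longitude may be off by as much as 0.001°.
Error at 14.12° = 0.001° × 111000 × cos 14.12° ≈ 111 × 0.9698 = 107.65 m.
Error at 70.1° = 0.001° × 111000 × cos 70.1° ≈ 111 × 0.3404 = 37.782 m.
Difference: 107.65 − 37.782 = 69.864 m.

70 m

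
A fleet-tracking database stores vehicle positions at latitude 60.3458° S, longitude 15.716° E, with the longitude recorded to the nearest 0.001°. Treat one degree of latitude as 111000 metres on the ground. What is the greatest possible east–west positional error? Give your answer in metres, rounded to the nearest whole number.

Rounding to 3 decimal places leaves the longitude within ±0.0005° of the true value.
One degree of longitude at 60.3458° is 111000 × cos 60.3458° ≈ 111000 × 0.4948 = 54918.8 m.
East–west error: 0.0005° × 54918.8 m/° ≈ 27.4594 m.

27 metres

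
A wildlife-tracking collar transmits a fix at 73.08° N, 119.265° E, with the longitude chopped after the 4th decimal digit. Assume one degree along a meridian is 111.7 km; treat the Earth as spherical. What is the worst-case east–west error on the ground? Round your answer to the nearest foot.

11 feet

Truncating at 4 decimal places can drop up to a full unit in the last place, so the longitude may be off by as much as 0.0001°.
One degree of longitude at 73.08° is 111700 × cos 73.08° ≈ 111700 × 0.2910 = 32508.7 m.
Maximum E–W displacement: 0.0001 × 32508.7 = 3.25087 m.
In feet: 3.25087 m ÷ 0.3048 ≈ 10.666 ft.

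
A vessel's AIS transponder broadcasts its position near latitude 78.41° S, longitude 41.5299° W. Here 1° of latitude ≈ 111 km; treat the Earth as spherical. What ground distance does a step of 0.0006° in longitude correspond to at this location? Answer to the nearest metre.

At 78.41° a degree of longitude is 111000 × cos 78.41° ≈ 22300.7 m, so 0.0006° corresponds to 13.3804 m.

13 metres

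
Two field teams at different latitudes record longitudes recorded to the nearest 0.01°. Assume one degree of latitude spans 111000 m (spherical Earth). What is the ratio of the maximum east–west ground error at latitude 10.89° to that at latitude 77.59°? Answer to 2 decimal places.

Rounding to 2 decimal places leaves the longitude within ±0.005° of the true value.
Error at 10.89° = 0.005° × 111000 × cos 10.89° ≈ 555 × 0.9820 = 545.01 m.
At 77.59°: 0.005° × 111000 × cos 77.59° = 0.005 × 111000 × 0.2149 ≈ 119.27 m.
The ratio reduces to cos 10.89° / cos 77.59° = 0.9820/0.2149 ≈ 4.5694.

4.57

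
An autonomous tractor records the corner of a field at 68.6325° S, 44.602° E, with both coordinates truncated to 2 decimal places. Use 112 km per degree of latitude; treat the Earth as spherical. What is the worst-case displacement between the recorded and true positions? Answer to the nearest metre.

1192 metres

Truncating at 2 decimal places can drop up to a full unit in the last place, so each coordinate may be off by as much as 0.01°.
Latitude error → 0.01 × 112000 = 1120 m along the meridian.
Longitude error → 0.01 × 112000 × cos 68.6325° = 0.01 × 112000 × 0.3643 ≈ 408.07 m.
The two errors are perpendicular, so the maximum displacement is √(1120² + 408.07²) ≈ 1192.02 m.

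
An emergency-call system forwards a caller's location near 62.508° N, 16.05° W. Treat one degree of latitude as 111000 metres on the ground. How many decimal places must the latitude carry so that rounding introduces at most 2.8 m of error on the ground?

One degree of latitude covers 111000 m.
With N decimal places the half-ulp bound is 0.5·10⁻ᴺ°, or 0.5·10⁻ᴺ × 111000 m on the ground.
Need 0.5 × 111000 × 10⁻ᴺ ≤ 2.8 → 10⁻ᴺ ≤ 5.045e-05, so N ≥ 4.30.
N = 4 would give 5.55 m (too coarse); N = 5 gives 0.555 m ≤ 2.8 m.

5 decimal places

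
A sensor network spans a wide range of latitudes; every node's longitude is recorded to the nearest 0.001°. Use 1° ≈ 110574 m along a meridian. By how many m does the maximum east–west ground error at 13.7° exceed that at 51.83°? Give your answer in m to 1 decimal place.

19.5 m

Rounding to 3 decimal places leaves the longitude within ±0.0005° of the true value.
At 13.7°: 0.0005° × 110574 × cos 13.7° = 0.0005 × 110574 × 0.9715 ≈ 53.714 m.
At 51.83°: 0.0005° × 110574 × cos 51.83° = 0.0005 × 110574 × 0.6180 ≈ 34.167 m.
Difference: 53.714 − 34.167 = 19.547 m.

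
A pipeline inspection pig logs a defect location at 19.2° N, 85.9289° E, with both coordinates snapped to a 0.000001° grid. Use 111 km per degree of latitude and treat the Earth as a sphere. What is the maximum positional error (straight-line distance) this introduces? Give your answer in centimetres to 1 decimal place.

With a 0.000001° grid the true value lies within half a step, ±0.000001°/2 = ±5e-07°, of the stored one.
North–south component: 5e-07° × 111000 = 0.0555 m.
East–west component at 19.2°: 5e-07° × 111000 × cos 19.2° ≈ 5e-07 × 104826 ≈ 0.0524129 m.
The two errors are perpendicular, so the maximum displacement is √(0.0555² + 0.0524129²) ≈ 0.0763372 m.
That is 0.0763372 m = 7.6337 cm.

7.6 centimetres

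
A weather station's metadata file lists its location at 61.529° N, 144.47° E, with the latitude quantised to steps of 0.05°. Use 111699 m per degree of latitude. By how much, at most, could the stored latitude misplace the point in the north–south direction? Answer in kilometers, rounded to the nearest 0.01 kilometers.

With a 0.05° grid the true value lies within half a step, ±0.05°/2 = ±0.025°, of the stored one.
North–south distance: 0.025° × 111699 m/° = 2792.48 m.
That is 2792.48 m = 2.7925 km.

2.79 kilometers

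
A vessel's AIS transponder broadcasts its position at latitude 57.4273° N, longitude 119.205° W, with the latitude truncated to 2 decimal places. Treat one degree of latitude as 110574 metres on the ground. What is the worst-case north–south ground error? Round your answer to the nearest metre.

Truncating at 2 decimal places can drop up to a full unit in the last place, so the latitude may be off by as much as 0.01°.
So the N–S error is at most 0.01 × 110574 = 1105.74 m.

1106 metres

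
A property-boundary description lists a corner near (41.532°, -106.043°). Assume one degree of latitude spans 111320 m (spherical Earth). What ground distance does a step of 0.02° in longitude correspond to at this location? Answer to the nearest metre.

One degree of longitude here spans 111320 × cos 41.532° = 111320 × 0.7486 ≈ 83332.5 m; 0.02° of that is 1666.65 m.

1667 metres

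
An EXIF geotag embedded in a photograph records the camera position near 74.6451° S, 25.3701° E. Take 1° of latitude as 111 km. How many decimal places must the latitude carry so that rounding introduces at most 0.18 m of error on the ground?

6

One degree of latitude covers 111000 m.
With N decimal places the half-ulp bound is 0.5·10⁻ᴺ°, or 0.5·10⁻ᴺ × 111000 m on the ground.
Need 0.5 × 111000 × 10⁻ᴺ ≤ 0.18 → 10⁻ᴺ ≤ 3.243e-06, so N ≥ 5.49.
So 6 decimal places suffice (0.0555 m); 5 would allow up to 0.555 m.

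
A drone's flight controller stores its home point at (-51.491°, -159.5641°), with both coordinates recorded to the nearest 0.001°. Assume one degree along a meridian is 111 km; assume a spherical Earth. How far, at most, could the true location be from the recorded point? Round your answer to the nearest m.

65 m

Rounding to 3 decimal places leaves each coordinate within ±0.0005° of the true value.
Latitude error → 0.0005 × 111000 = 55.5 m along the meridian.
E–W at 51.491°: 0.0005° × 111000 × cos 51.491° = 0.0005 × 111000 × 0.6226 ≈ 34.5564 m.
The two errors are perpendicular, so the maximum displacement is √(55.5² + 34.5564²) ≈ 65.3788 m.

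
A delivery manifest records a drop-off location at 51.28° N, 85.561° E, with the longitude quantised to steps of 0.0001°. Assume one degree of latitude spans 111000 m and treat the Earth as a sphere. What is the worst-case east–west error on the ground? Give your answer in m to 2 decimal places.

3.47 m

With a 0.0001° grid the true value lies within half a step, ±0.0001°/2 = ±5e-05°, of the stored one.
Parallels shrink by cos φ, so at 51.28° a degree of longitude is 111000 × 0.6255 ≈ 69432.2 m.
Maximum E–W displacement: 5e-05 × 69432.2 = 3.47161 m.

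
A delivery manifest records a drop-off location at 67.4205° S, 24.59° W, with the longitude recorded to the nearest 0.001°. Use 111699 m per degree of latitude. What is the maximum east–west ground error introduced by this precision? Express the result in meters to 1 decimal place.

Rounding to 3 decimal places leaves the longitude within ±0.0005° of the true value.
Parallels shrink by cos φ, so at 67.4205° a degree of longitude is 111699 × 0.3840 ≈ 42888.5 m.
Maximum E–W displacement: 0.0005 × 42888.5 = 21.4443 m.

21.4 meters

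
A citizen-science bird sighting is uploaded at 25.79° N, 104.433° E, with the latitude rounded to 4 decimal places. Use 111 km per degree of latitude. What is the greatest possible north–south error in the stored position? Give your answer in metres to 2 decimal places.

Rounding to 4 decimal places leaves the latitude within ±5e-05° of the true value.
Along the meridian that is 5e-05° × 111000 m/° = 5.55 m.

5.55 metres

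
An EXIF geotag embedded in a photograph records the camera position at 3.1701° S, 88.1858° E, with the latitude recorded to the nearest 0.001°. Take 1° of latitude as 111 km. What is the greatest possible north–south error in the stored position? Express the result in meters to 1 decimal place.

Rounding to 3 decimal places leaves the latitude within ±0.0005° of the true value.
North–south distance: 0.0005° × 111000 m/° = 55.5 m.

55.5 meters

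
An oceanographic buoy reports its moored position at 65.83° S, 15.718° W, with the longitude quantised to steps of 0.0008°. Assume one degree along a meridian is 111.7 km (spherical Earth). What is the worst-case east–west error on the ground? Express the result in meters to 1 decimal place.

18.3 meters

With a 0.0008° grid the true value lies within half a step, ±0.0008°/2 = ±0.0004°, of the stored one.
Parallels shrink by cos φ, so at 65.83° a degree of longitude is 111700 × 0.4094 ≈ 45735.1 m.
So at most 0.0004° × 45735.1 ≈ 18.294 m east–west.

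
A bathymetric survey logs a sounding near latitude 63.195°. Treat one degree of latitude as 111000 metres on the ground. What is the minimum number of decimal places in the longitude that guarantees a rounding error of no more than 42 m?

3

At 63.195° one degree of longitude covers 111000 × cos 63.195° ≈ 111000 × 0.4510 ≈ 50056.1 m.
Rounding to N decimal places gives at most 0.5 × 10⁻ᴺ degrees of error, i.e. 0.5 × 10⁻ᴺ × 50056.1 m.
Need 0.5 × 50056.1 × 10⁻ᴺ ≤ 42 → 10⁻ᴺ ≤ 1.678e-03, so N ≥ 2.78.
N = 2 would give 250 m (too coarse); N = 3 gives 25 m ≤ 42 m.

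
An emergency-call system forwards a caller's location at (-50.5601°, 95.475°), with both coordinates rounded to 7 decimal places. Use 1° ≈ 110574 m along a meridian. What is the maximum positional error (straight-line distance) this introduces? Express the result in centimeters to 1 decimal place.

Rounding to 7 decimal places leaves each coordinate within ±5e-08° of the true value.
Latitude error → 5e-08 × 110574 = 0.0055287 m along the meridian.
Longitude error → 5e-08 × 110574 × cos 50.5601° = 5e-08 × 110574 × 0.6353 ≈ 0.00351221 m.
Worst case both components are at the extreme and orthogonal: √(0.0055287² + 0.00351221²) ≈ 0.00654997 m.
That is 0.00654997 m = 0.655 cm.

0.7 centimeters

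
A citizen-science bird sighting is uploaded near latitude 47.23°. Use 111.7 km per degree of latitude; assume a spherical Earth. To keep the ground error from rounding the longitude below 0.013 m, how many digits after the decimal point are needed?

7

At 47.23° one degree of longitude covers 111700 × cos 47.23° ≈ 111700 × 0.6791 ≈ 75850.7 m.
N decimal places → at most half a unit in the last place, 0.5 × 10⁻ᴺ° = 75850.7/2 × 10⁻ᴺ m.
Setting 37925.3 × 10⁻ᴺ ≤ 0.013 gives 10ᴺ ≥ 2.917e+06, i.e. N ≥ 6.46.
At 6 places the error can reach 0.0379 m, but 7 places keeps it to 0.00379 m.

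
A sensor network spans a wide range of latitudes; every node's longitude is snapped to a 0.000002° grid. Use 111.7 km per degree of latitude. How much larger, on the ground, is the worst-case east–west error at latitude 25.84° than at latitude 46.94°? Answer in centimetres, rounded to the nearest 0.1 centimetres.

With a 0.000002° grid the true value lies within half a step, ±0.000002°/2 = ±1e-06°, of the stored one.
Error at 25.84° = 1e-06° × 111700 × cos 25.84° ≈ 0.1117 × 0.9000 = 0.10053 m.
At 46.94°: 1e-06° × 111700 × cos 46.94° = 1e-06 × 111700 × 0.6828 ≈ 0.076265 m.
So the lower-latitude error exceeds the higher by 0.10053 − 0.076265 = 0.024267 m.
That is 0.0242669 m = 2.4267 cm.

2.4 centimetres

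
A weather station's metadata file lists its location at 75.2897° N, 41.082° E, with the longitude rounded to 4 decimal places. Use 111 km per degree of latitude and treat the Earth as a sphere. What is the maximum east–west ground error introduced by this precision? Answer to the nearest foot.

Rounding to 4 decimal places leaves the longitude within ±5e-05° of the true value.
At latitude 75.2897° a degree of longitude spans 111000 m × cos 75.2897° = 111000 × 0.2539 ≈ 28186.4 m.
So at most 5e-05° × 28186.4 ≈ 1.40932 m east–west.
Converting: 1.40932 m × 3.2808 ft/m ≈ 4.6238 ft.

5 feet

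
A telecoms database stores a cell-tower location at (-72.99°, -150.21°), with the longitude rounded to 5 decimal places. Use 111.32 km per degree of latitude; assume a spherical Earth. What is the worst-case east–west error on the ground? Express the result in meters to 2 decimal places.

Rounding to 5 decimal places leaves the longitude within ±5e-06° of the true value.
One degree of longitude at 72.99° is 111320 × cos 72.99° ≈ 111320 × 0.2925 = 32565.4 m.
So at most 5e-06° × 32565.4 ≈ 0.162827 m east–west.

0.16 meters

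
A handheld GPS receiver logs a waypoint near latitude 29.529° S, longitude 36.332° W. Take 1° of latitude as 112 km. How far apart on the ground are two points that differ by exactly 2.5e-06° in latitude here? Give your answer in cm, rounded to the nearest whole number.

28 cm

2.5e-06° × 112000 m/° = 0.28 m.
That is 0.28 m = 28 cm.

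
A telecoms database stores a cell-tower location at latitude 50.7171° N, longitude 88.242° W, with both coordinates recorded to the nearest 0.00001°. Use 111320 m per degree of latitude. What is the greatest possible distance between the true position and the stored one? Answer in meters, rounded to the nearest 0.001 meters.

Rounding to 5 decimal places leaves each coordinate within ±5e-06° of the true value.
North–south component: 5e-06° × 111320 = 0.5566 m.
E–W at 50.7171°: 5e-06° × 111320 × cos 50.7171° = 5e-06 × 111320 × 0.6331 ≈ 0.352411 m.
Worst case both components are at the extreme and orthogonal: √(0.5566² + 0.352411²) ≈ 0.658785 m.

0.659 meters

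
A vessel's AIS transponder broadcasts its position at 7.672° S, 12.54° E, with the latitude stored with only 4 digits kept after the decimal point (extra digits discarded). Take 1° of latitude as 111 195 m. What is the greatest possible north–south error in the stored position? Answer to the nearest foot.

Truncating at 4 decimal places can drop up to a full unit in the last place, so the latitude may be off by as much as 0.0001°.
So the N–S error is at most 0.0001 × 111195 = 11.1195 m.
Converting: 11.1195 m × 3.2808 ft/m ≈ 36.481 ft.

36 feet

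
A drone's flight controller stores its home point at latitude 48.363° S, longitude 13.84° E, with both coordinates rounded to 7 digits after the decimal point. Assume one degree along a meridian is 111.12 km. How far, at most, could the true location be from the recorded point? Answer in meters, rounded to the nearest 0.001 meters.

0.007 meters

Rounding to 7 decimal places leaves each coordinate within ±5e-08° of the true value.
Latitude error → 5e-08 × 111120 = 0.005556 m along the meridian.
Longitude error → 5e-08 × 111120 × cos 48.363° = 5e-08 × 111120 × 0.6644 ≈ 0.00369146 m.
Worst case both components are at the extreme and orthogonal: √(0.005556² + 0.00369146²) ≈ 0.00667053 m.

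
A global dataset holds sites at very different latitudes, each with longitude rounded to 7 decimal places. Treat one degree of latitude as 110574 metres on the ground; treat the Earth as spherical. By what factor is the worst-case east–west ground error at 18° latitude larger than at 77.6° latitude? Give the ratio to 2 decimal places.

4.43

Rounding to 7 decimal places leaves the longitude within ±5e-08° of the true value.
Error at 18° = 5e-08° × 110574 × cos 18° ≈ 0.0055287 × 0.9511 = 0.0052581 m.
Error at 77.6° = 5e-08° × 110574 × cos 77.6° ≈ 0.0055287 × 0.2147 = 0.0011872 m.
Ratio: 0.0052581 / 0.0011872 = cos 18° / cos 77.6° ≈ 4.4290.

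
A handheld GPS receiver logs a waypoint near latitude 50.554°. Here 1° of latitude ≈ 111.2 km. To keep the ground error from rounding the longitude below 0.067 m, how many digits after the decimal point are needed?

At 50.554° one degree of longitude covers 111200 × cos 50.554° ≈ 111200 × 0.6354 ≈ 70651 m.
N decimal places → at most half a unit in the last place, 0.5 × 10⁻ᴺ° = 70651/2 × 10⁻ᴺ m.
Need 0.5 × 70651 × 10⁻ᴺ ≤ 0.067 → 10⁻ᴺ ≤ 1.897e-06, so N ≥ 5.72.
At 5 places the error can reach 0.353 m, but 6 places keeps it to 0.0353 m.

6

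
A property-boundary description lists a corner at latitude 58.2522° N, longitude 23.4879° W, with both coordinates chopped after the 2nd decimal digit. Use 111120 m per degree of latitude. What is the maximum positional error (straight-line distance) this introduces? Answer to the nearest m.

1256 m

Truncating at 2 decimal places can drop up to a full unit in the last place, so each coordinate may be off by as much as 0.01°.
N–S: 0.01° × 111120 m/° = 1111.2 m.
Longitude error → 0.01 × 111120 × cos 58.2522° = 0.01 × 111120 × 0.5262 ≈ 584.693 m.
Worst case both components are at the extreme and orthogonal: √(1111.2² + 584.693²) ≈ 1255.64 m.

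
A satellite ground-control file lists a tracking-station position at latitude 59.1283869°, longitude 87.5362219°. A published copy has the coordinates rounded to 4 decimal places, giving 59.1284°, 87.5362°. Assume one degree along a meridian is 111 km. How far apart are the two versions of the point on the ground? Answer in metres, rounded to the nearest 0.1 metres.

1.9 metres

The latitude changed by -0.0000131° and the longitude by +0.0000219°.
N–S: -0.0000131° × 111000 m/° = -1.4541 m.
E–W at 59.1284°: 0.0000219° × 111000 × cos 59.1284° = 0.0000219 × 111000 × 0.5131 ≈ 1.24733 m.
Combined displacement = (1.4541² + 1.24733²)^½ ≈ 1.91579 m.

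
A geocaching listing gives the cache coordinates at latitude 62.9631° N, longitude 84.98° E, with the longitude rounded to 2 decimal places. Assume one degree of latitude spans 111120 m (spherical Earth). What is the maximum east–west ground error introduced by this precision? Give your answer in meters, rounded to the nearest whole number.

Rounding to 2 decimal places leaves the longitude within ±0.005° of the true value.
Parallels shrink by cos φ, so at 62.9631° a degree of longitude is 111120 × 0.4546 ≈ 50511.2 m.
Maximum E–W displacement: 0.005 × 50511.2 = 252.556 m.

253 meters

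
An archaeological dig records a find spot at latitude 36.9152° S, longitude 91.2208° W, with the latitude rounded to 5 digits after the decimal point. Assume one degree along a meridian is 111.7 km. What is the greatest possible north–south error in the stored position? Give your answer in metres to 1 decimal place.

0.6 metres

Rounding to 5 decimal places leaves the latitude within ±5e-06° of the true value.
North–south distance: 5e-06° × 111700 m/° = 0.5585 m.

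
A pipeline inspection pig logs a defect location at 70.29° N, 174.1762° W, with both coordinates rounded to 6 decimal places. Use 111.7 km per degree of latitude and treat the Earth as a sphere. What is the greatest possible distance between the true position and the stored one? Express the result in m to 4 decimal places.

Rounding to 6 decimal places leaves each coordinate within ±5e-07° of the true value.
North–south component: 5e-07° × 111700 = 0.05585 m.
Longitude error → 5e-07 × 111700 × cos 70.29° = 5e-07 × 111700 × 0.3373 ≈ 0.0188359 m.
Worst case both components are at the extreme and orthogonal: √(0.05585² + 0.0188359²) ≈ 0.0589408 m.

0.0589 m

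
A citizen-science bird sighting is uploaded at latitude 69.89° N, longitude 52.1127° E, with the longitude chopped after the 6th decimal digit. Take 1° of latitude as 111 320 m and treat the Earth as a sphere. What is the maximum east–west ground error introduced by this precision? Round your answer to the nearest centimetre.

4 centimetres

Truncating at 6 decimal places can drop up to a full unit in the last place, so the longitude may be off by as much as 1e-06°.
At latitude 69.89° a degree of longitude spans 111320 m × cos 69.89° = 111320 × 0.3438 ≈ 38274.4 m.
So at most 1e-06° × 38274.4 ≈ 0.0382744 m east–west.
That is 0.0382744 m = 3.8274 cm.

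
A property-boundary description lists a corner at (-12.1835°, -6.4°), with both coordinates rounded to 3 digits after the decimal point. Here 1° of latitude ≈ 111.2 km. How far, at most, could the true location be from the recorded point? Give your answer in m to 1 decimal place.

77.7 m

Rounding to 3 decimal places leaves each coordinate within ±0.0005° of the true value.
Latitude error → 0.0005 × 111200 = 55.6 m along the meridian.
E–W at 12.1835°: 0.0005° × 111200 × cos 12.1835° = 0.0005 × 111200 × 0.9775 ≈ 54.3477 m.
Combining orthogonally: (55.6² + 54.3477²)^½ ≈ 77.7498 m.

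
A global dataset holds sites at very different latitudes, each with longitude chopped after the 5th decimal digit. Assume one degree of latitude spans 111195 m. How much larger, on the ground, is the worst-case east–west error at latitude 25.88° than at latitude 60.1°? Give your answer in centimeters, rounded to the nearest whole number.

Truncating at 5 decimal places can drop up to a full unit in the last place, so the longitude may be off by as much as 1e-05°.
At 25.88°: 1e-05° × 111195 × cos 25.88° = 1e-05 × 111195 × 0.8997 ≈ 1.0004 m.
Error at 60.1° = 1e-05° × 111195 × cos 60.1° ≈ 1.1119 × 0.4985 = 0.55429 m.
Difference: 1.0004 − 0.55429 = 0.44614 m.
That is 0.446139 m = 44.614 cm.

45 centimeters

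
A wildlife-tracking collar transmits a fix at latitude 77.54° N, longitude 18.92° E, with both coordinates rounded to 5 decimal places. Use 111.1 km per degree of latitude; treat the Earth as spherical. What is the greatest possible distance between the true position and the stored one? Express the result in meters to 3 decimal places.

0.568 meters

Rounding to 5 decimal places leaves each coordinate within ±5e-06° of the true value.
North–south component: 5e-06° × 111100 = 0.5555 m.
Longitude error → 5e-06 × 111100 × cos 77.54° = 5e-06 × 111100 × 0.2158 ≈ 0.119854 m.
Worst case both components are at the extreme and orthogonal: √(0.5555² + 0.119854²) ≈ 0.568283 m.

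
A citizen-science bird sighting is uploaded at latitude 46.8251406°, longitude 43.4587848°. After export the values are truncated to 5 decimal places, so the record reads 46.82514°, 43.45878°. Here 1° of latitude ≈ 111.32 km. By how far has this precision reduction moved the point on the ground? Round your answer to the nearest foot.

1 feet

Δlat = 46.8251406 − 46.82514 = +0.0000006°; Δlon = 43.4587848 − 43.45878 = +0.0000048°.
North–south shift: 0.0000006 × 111320 = 0.066792 m.
E–W at 46.8251°: 0.0000048° × 111320 × cos 46.8251° = 0.0000048 × 111320 × 0.6842 ≈ 0.365607 m.
Combined displacement = (0.066792² + 0.365607²)^½ ≈ 0.371658 m.
Converting: 0.371658 m × 3.2808 ft/m ≈ 1.2194 ft.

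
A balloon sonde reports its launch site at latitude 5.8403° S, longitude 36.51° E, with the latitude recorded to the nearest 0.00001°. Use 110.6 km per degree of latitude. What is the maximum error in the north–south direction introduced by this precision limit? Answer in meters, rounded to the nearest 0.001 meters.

0.553 meters

Rounding to 5 decimal places leaves the latitude within ±5e-06° of the true value.
So the N–S error is at most 5e-06 × 110600 = 0.553 m.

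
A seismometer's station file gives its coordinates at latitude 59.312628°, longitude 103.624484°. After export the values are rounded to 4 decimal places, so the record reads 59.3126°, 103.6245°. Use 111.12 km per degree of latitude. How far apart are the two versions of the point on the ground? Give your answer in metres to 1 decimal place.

The latitude changed by +0.000028° and the longitude by -0.000016°.
North–south shift: 0.000028 × 111120 = 3.11136 m.
East–west at this latitude: -0.000016° × 111120 × cos 59.3126° ≈ -0.000016 × 56710.5 = -0.907368 m.
Distance: √(3.11136² + 0.907368²) ≈ 3.24097 m.

3.2 metres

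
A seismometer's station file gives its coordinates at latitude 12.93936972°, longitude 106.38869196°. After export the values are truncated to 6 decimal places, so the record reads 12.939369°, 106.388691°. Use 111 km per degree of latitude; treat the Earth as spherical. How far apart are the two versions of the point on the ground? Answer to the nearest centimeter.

13 centimeters

The latitude changed by +0.00000072° and the longitude by +0.00000096°.
N–S: 0.00000072° × 111000 m/° = 0.07992 m.
East–west at this latitude: 0.00000096° × 111000 × cos 12.9394° ≈ 0.00000096 × 108181 = 0.103854 m.
Hypotenuse of the two orthogonal shifts: √(0.07992² + 0.103854²) = 0.131045 m.
That is 0.131045 m = 13.105 cm.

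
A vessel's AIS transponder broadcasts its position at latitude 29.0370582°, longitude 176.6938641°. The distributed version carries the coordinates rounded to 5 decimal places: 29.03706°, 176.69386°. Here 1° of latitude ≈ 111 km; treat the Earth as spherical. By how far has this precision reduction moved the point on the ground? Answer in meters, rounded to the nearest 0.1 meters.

0.4 meters

Δlat = 29.0370582 − 29.03706 = -0.0000018°; Δlon = 176.6938641 − 176.69386 = +0.0000041°.
N–S: -0.0000018° × 111000 m/° = -0.1998 m.
E–W at 29.0371°: 0.0000041° × 111000 × cos 29.0371° = 0.0000041 × 111000 × 0.8743 ≈ 0.397897 m.
Hypotenuse of the two orthogonal shifts: √(0.1998² + 0.397897²) = 0.445243 m.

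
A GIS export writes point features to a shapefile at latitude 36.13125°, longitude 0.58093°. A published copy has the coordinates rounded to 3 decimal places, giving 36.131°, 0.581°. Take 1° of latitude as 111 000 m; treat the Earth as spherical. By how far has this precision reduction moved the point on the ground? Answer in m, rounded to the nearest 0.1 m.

Δlat = 36.13125 − 36.131 = +0.00025°; Δlon = 0.58093 − 0.581 = -0.00007°.
North–south shift: 0.00025 × 111000 = 27.75 m.
E–W at 36.131°: -0.00007° × 111000 × cos 36.131° = -0.00007 × 111000 × 0.8077 ≈ -6.2756 m.
Distance: √(27.75² + 6.2756²) ≈ 28.4508 m.

28.5 m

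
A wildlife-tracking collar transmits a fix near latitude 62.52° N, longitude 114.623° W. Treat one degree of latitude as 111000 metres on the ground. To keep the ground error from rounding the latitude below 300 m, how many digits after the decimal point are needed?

One degree of latitude covers 111000 m.
With N decimal places the half-ulp bound is 0.5·10⁻ᴺ°, or 0.5·10⁻ᴺ × 111000 m on the ground.
Need 0.5 × 111000 × 10⁻ᴺ ≤ 300 → 10⁻ᴺ ≤ 5.405e-03, so N ≥ 2.27.
So 3 decimal places suffice (55.5 m); 2 would allow up to 555 m.

3 decimal places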